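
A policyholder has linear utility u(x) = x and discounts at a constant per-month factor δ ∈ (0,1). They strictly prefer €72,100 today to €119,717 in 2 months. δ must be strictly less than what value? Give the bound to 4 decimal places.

Comparing present values: 72100 > δ^2·119717.
Hence δ^2 < 72100/119717 = 0.60225, and x ↦ x^(1/2) is increasing on (0,∞).
δ < (72100/119717)^(1/2) ≈ 0.7761.

δ < 0.7761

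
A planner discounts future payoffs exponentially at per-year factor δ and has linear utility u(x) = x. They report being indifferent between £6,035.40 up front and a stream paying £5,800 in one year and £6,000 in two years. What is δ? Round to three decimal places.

Present value of the stream is 5800·δ + 6000·δ². Indifference gives 5800δ + 6000δ² = 6035.40.
So 6000δ² + 5800δ − 6035.40 = 0.
By the quadratic formula (taking the positive root), δ = (−5800 + √178489600.00) / 12000 ≈ 0.630.

δ ≈ 0.630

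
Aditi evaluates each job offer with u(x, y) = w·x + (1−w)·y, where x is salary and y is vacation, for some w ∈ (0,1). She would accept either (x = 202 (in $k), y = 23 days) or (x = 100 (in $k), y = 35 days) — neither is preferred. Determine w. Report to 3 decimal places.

Indifference: w·202 + (1−w)·23 = w·100 + (1−w)·35.
Rearranging, 102·w − 12·(1−w) = 0.
Hence w = 12/(102+12) = 12/114 = 0.105.

w = 0.105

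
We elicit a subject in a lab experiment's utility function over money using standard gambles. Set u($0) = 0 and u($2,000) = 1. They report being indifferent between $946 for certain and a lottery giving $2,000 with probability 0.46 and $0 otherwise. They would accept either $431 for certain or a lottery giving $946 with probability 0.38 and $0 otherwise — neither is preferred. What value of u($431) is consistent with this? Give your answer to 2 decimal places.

0.17

First, u($946) = 0.46·u($2,000) + 0.54·u($0) = 0.46.
Then u($431) = 0.38·u($946) + 0.62·u($0) = 0.38·0.46 + 0.62·0.00 = 0.1748.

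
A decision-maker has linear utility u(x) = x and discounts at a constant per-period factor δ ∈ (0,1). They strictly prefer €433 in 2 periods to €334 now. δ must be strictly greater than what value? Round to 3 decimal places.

δ > 0.878

Under u(x) = x this choice says 334 < δ^2·433.
Dividing by 433: δ^2 > 0.77136. Both sides are positive, so the square root keeps the direction.
δ > (334/433)^(1/2) ≈ 0.878.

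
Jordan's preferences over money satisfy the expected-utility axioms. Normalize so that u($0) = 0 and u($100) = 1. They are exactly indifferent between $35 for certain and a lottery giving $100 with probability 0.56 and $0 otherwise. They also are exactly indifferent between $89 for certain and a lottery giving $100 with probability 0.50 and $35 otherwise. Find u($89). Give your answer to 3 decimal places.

The first gamble pins u($35): it must equal 0.56·1 + 0.44·0 = 0.56.
Then u($89) = 0.50·u($100) + 0.50·u($35) = 0.50·1.00 + 0.50·0.56 = 0.7800.

0.780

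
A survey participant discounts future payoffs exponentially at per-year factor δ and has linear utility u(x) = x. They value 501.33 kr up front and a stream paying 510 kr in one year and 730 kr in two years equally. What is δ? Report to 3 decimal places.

Equating present values: 501.33 = 510δ + 730δ².
That is, 730δ² + 510δ − 501.33 = 0, a quadratic in δ.
By the quadratic formula (taking the positive root), δ = (−510 + √1723983.60) / 1460 ≈ 0.550.

δ ≈ 0.550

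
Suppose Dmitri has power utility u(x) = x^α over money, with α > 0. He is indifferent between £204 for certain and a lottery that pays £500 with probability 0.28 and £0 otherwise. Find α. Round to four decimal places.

The lottery's expected utility is 0.28·u(500) + 0.72·u(0) = 0.28·500^α (since u(0) = 0 for α > 0).
Equating: 204^α = 0.28·500^α, i.e. 0.4080^α = 0.28.
Taking logs: α·ln(204/500) = ln(0.28), so α = -1.2729657 / -0.8964881 ≈ 1.4199.

α ≈ 1.4199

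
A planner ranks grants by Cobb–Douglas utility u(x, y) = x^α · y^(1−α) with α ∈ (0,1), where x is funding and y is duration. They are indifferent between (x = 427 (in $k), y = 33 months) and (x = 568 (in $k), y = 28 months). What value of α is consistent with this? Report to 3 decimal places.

Indifference: 427^α · 33^(1−α) = 568^α · 28^(1−α).
(427/568)^α = (28/33)^(1−α); take logs: α·ln(427/568) = (1−α)·ln(28/33), i.e. α·-0.285337 = (1−α)·-0.164303.
Thus α·(-0.449640) = -0.164303, so α = -0.164303/-0.449640 ≈ 0.365.

α ≈ 0.365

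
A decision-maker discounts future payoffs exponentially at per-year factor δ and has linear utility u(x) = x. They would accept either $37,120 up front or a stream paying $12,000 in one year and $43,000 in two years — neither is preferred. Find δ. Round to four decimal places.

Present value of the stream is 12000·δ + 43000·δ². Indifference gives 12000δ + 43000δ² = 37120.
So 43000δ² + 12000δ − 37120 = 0.
The positive root is δ = [−12000 + √(12000² + 4·43000·37120)] / (2·43000) = (−12000 + 80800.000)/86000 ≈ 0.8000.

δ ≈ 0.8000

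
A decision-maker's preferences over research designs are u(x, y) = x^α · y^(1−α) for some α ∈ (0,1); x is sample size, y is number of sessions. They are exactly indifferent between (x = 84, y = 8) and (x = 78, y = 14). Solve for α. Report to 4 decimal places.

Set the two utilities equal: 84^α·8^(1−α) = 78^α·14^(1−α).
Taking logs: α·ln 84 + (1−α)·ln 8 = α·ln 78 + (1−α)·ln 14, i.e. α·0.0741080 = (1−α)·0.5596158.
Thus α·(0.6337238) = 0.5596158, so α = 0.5596158/0.6337238 ≈ 0.8831.

α ≈ 0.8831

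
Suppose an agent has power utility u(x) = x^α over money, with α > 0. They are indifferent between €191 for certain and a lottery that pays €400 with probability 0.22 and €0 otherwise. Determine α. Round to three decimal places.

EU(lottery) = 0.22·400^α + 0.78·0 = 0.22·400^α.
Indifference: 191^α = 0.22·400^α, so (191/400)^α = 0.22.
Take logs: α = ln 0.22 / ln(191/400) ≈ 2.04836.

α ≈ 2.048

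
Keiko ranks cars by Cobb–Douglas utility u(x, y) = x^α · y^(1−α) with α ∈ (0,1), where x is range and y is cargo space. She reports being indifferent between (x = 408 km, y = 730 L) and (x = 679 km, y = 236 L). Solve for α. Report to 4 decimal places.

α ≈ 0.6891

The Cobb–Douglas utilities coincide, so 408^α·730^(1−α) = 679^α·236^(1−α).
Rearrange to (408/679)^α = (236/730)^(1−α) and take logs: α·-0.5093540 = (1−α)·-1.1292127.
With A = -0.5093540 and B = -1.1292127: α·A = (1−α)·B, so α = B/(A+B) = -1.1292127/-1.6385667 ≈ 0.6891.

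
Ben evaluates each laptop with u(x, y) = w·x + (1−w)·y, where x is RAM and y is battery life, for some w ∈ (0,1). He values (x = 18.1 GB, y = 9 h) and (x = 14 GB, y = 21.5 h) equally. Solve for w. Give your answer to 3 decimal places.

w = 0.753

Indifference: w·18.1 + (1−w)·9 = w·14 + (1−w)·21.5.
w·(18.1−14) = (1−w)·(21.5−9), i.e. w·4.1 = (1−w)·12.5.
So w/(1−w) = 12.5/4.1 = 3.0488, giving w = 12.5/(4.1+12.5) = 0.753.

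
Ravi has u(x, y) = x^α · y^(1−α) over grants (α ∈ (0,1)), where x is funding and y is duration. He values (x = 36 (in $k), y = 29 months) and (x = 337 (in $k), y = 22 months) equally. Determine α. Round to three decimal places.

Indifference: 36^α · 29^(1−α) = 337^α · 22^(1−α).
Taking logs: α·ln 36 + (1−α)·ln 29 = α·ln 337 + (1−α)·ln 22, i.e. α·-2.236564 = (1−α)·-0.276253.
Thus α·(-2.512817) = -0.276253, so α = -0.276253/-2.512817 ≈ 0.110.

α ≈ 0.110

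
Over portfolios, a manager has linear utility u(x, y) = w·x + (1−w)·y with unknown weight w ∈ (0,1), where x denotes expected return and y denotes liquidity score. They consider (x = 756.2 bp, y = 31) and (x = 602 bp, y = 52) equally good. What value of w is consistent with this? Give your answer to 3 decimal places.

w = 0.120

Equating utilities: w·756.2 + (1−w)·31 = w·602 + (1−w)·52.
Rearranging, 154.2·w − 21·(1−w) = 0.
So w/(1−w) = 21/154.2 = 0.1362, giving w = 21/(154.2+21) = 0.120.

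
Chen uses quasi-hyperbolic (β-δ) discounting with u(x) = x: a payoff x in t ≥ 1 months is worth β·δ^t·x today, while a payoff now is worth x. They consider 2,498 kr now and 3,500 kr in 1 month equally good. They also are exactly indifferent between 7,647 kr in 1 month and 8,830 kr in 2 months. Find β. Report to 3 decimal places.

The second indifference involves only future payoffs, so β cancels: β·δ^1·7647 = β·δ^2·8830, giving δ = 7647/8830 = 0.86602.
Substituting δ into 2498 = β·δ·3500: β = 2498/(3031.087) ≈ 0.824.

β ≈ 0.824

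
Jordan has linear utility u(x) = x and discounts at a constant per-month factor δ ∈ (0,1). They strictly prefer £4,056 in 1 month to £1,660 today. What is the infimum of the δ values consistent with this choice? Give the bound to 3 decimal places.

The preference means 1660 < δ·4056.
Dividing through by 4056 gives δ > 0.40927.

δ > 0.409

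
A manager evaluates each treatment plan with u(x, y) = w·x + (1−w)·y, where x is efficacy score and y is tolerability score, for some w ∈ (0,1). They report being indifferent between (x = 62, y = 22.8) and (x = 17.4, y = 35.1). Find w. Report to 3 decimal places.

w = 0.216

Equating utilities: w·62 + (1−w)·22.8 = w·17.4 + (1−w)·35.1.
w·(62−17.4) = (1−w)·(35.1−22.8), i.e. w·44.6 = (1−w)·12.3.
The marginal rate of substitution is 12.3/44.6, so w = 12.3/(44.6+12.3) = 0.216.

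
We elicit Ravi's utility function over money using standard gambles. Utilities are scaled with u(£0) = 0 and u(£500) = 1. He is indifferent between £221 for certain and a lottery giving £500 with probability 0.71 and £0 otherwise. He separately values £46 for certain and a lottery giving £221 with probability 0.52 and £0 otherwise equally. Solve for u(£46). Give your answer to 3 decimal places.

First, u(£221) = 0.71·u(£500) + 0.29·u(£0) = 0.71.
Then u(£46) = 0.52·u(£221) + 0.48·u(£0) = 0.52·0.71 + 0.48·0.00 = 0.3692.

0.369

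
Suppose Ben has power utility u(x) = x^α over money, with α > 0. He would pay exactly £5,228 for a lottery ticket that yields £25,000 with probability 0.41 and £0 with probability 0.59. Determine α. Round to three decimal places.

Since u(0) = 0, the lottery's EU is 0.41·25000^α.
Setting u(5228) equal to that: 5228^α = 0.41·25000^α ⇒ (5228/25000)^α = 0.41.
α = ln(0.41) / ln(5228/25000) = -0.891598/-1.564847 ≈ 0.570.

α ≈ 0.570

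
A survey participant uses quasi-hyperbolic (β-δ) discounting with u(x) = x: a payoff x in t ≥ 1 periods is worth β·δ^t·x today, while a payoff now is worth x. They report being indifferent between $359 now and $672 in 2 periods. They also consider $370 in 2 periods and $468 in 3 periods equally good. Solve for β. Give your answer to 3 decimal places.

β ≈ 0.855

The second indifference involves only future payoffs, so β cancels: β·δ^2·370 = β·δ^3·468, giving δ = 370/468 = 0.79060.
The first indifference: 359 = β·δ^2·672, so β = 359/(δ^2·672) = 359/(0.62505·672) ≈ 0.855.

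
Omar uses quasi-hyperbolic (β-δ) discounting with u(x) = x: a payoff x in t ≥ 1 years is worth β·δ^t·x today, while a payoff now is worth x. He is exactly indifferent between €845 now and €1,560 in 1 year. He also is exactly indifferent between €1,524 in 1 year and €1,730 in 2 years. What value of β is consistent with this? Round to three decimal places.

Both payoffs in the second observation are in the future, so β drops out: δ^1·1524 = δ^2·1730 ⇒ δ = 1524/1730 = 0.88092.
Substituting δ into 845 = β·δ·1560: β = 845/(1374.243) ≈ 0.615.

β ≈ 0.615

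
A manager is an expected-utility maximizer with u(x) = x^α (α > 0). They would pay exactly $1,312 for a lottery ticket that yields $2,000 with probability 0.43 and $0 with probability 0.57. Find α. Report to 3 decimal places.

α ≈ 2.002

Since u(0) = 0, the lottery's EU is 0.43·2000^α.
Equating: 1312^α = 0.43·2000^α, i.e. 0.6560^α = 0.43.
Take logs: α = ln 0.43 / ln(1312/2000) ≈ 2.00185.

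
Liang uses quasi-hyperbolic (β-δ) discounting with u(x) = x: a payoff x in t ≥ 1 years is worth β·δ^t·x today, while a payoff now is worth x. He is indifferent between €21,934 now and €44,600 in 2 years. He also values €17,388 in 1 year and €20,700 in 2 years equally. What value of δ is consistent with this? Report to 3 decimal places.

δ ≈ 0.840

From the later pair, β·δ^1·17388 = β·δ^2·20700; dividing through, δ = 17388/20700 = 0.84000.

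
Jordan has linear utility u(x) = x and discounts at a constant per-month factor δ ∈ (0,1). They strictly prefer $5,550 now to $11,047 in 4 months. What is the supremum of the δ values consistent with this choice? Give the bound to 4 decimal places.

δ < 0.8419

Comparing present values: 5550 > δ^4·11047.
So δ^4 < 5550/11047 = 0.50240; taking the 4th root of both positive sides preserves the inequality.
δ < (5550/11047)^(1/4) ≈ 0.8419.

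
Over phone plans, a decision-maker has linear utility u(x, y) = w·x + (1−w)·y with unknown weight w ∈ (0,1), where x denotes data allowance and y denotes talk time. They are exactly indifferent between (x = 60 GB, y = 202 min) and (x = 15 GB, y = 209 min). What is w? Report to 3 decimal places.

Equating utilities: w·60 + (1−w)·202 = w·15 + (1−w)·209.
w·(60−15) = (1−w)·(209−202), i.e. w·45 = (1−w)·7.
So w/(1−w) = 7/45 = 0.1556, giving w = 7/(45+7) = 0.135.

w = 0.135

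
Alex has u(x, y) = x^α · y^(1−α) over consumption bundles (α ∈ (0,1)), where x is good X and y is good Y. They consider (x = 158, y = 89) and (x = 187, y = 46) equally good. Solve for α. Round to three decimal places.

Indifference: 158^α · 89^(1−α) = 187^α · 46^(1−α).
Taking logs: α·ln 158 + (1−α)·ln 89 = α·ln 187 + (1−α)·ln 46, i.e. α·-0.168514 = (1−α)·-0.659995.
With A = -0.168514 and B = -0.659995: α·A = (1−α)·B, so α = B/(A+B) = -0.659995/-0.828509 ≈ 0.797.

α ≈ 0.797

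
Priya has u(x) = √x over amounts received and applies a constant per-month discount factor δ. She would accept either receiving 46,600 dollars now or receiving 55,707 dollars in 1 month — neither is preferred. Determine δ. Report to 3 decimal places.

The payoff in 1 month is discounted by δ, so u(46600) = δ·u(55707) and δ = u(46600)/u(55707).
Since u(x) = √x, δ = √(46600/55707) = 0.91461.

δ ≈ 0.915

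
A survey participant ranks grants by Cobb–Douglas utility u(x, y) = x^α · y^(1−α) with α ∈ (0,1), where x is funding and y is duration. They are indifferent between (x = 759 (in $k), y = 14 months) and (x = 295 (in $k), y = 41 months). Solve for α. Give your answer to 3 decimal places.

The Cobb–Douglas utilities coincide, so 759^α·14^(1−α) = 295^α·41^(1−α).
Taking logs: α·ln 759 + (1−α)·ln 14 = α·ln 295 + (1−α)·ln 41, i.e. α·0.945026 = (1−α)·1.074515.
With A = 0.945026 and B = 1.074515: α·A = (1−α)·B, so α = B/(A+B) = 1.074515/2.019541 ≈ 0.532.

α ≈ 0.532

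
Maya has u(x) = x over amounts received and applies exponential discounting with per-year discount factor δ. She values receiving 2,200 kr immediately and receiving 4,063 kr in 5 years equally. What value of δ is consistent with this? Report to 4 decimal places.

Equating discounted utilities: u(2200) = δ^5·u(4063) ⇒ δ^5 = u(2200)/u(4063).
With u(x) = x: δ^5 = 2200/4063 = 0.54147.
Hence δ = (0.54147)^(1/5) = 0.884535.

δ ≈ 0.8845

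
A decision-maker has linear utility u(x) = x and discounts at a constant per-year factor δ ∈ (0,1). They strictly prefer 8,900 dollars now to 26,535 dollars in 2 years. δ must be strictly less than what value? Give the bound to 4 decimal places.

Comparing present values: 8900 > δ^2·26535.
So δ^2 < 8900/26535 = 0.33541; taking the square root of both positive sides preserves the inequality.
δ < 0.33541^(1/2) = 0.5791.

δ < 0.5791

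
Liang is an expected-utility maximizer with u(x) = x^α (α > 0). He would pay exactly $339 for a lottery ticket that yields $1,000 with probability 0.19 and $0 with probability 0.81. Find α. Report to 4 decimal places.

α ≈ 1.5352

Since u(0) = 0, the lottery's EU is 0.19·1000^α.
Setting u(339) equal to that: 339^α = 0.19·1000^α ⇒ (339/1000)^α = 0.19.
Take logs: α = ln 0.19 / ln(339/1000) ≈ 1.535219.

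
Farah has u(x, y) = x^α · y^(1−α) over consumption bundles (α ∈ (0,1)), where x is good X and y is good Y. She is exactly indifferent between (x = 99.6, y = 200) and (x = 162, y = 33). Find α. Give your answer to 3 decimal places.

The Cobb–Douglas utilities coincide, so 99.6^α·200^(1−α) = 162^α·33^(1−α).
Rearrange to (99.6/162)^α = (33/200)^(1−α) and take logs: α·-0.486434 = (1−α)·-1.801810.
So α/(1−α) = (-1.801810)/(-0.486434) = 3.704120, and α = 3.704120/4.704120 ≈ 0.787.

α ≈ 0.787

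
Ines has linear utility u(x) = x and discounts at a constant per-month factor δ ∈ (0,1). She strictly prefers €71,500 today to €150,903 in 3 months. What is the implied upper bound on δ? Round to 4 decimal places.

δ < 0.7796

Comparing present values: 71500 > δ^3·150903.
So δ^3 < 71500/150903 = 0.47381; taking the cube root of both positive sides preserves the inequality.
δ < 0.47381^(1/3) = 0.7796.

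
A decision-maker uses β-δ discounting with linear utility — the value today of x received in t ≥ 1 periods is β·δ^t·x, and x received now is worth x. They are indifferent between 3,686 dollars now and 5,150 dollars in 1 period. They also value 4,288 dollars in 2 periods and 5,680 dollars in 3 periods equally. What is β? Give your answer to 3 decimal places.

β ≈ 0.948

Both payoffs in the second observation are in the future, so β drops out: δ^2·4288 = δ^3·5680 ⇒ δ = 4288/5680 = 0.75493.
The first indifference: 3686 = β·δ·5150, so β = 3686/(δ·5150) = 3686/(0.75493·5150) ≈ 0.948.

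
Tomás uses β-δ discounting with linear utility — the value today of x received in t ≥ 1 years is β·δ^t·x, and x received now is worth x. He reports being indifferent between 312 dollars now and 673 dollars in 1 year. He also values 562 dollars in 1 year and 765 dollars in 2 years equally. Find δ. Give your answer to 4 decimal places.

δ ≈ 0.7346

The second indifference involves only future payoffs, so β cancels: β·δ^1·562 = β·δ^2·765, giving δ = 562/765 = 0.73464.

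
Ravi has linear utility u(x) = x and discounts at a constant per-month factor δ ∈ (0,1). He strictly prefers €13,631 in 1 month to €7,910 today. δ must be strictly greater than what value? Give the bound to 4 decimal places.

δ > 0.5803

Comparing present values: 7910 < δ·13631.
So δ > 7910/13631 = 0.58029.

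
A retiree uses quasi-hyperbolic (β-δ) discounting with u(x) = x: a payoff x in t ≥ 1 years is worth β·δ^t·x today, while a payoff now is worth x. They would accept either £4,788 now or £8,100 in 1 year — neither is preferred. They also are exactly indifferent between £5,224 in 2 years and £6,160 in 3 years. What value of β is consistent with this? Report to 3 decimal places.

The second indifference involves only future payoffs, so β cancels: β·δ^2·5224 = β·δ^3·6160, giving δ = 5224/6160 = 0.84805.
The first indifference: 4788 = β·δ·8100, so β = 4788/(δ·8100) = 4788/(0.84805·8100) ≈ 0.697.

β ≈ 0.697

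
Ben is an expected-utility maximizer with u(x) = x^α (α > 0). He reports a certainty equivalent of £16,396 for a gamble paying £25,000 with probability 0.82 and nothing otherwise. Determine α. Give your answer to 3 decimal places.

The lottery's expected utility is 0.82·u(25000) + 0.18·u(0) = 0.82·25000^α (since u(0) = 0 for α > 0).
Setting u(16396) equal to that: 16396^α = 0.82·25000^α ⇒ (16396/25000)^α = 0.82.
Take logs: α = ln 0.82 / ln(16396/25000) ≈ 0.47044.

α ≈ 0.470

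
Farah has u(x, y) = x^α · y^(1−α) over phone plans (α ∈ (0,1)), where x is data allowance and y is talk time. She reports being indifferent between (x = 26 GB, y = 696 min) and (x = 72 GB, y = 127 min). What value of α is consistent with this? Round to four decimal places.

α ≈ 0.6255

The Cobb–Douglas utilities coincide, so 26^α·696^(1−α) = 72^α·127^(1−α).
Rearrange to (26/72)^α = (127/696)^(1−α) and take logs: α·-1.0185696 = (1−α)·-1.7011626.
With A = -1.0185696 and B = -1.7011626: α·A = (1−α)·B, so α = B/(A+B) = -1.7011626/-2.7197322 ≈ 0.6255.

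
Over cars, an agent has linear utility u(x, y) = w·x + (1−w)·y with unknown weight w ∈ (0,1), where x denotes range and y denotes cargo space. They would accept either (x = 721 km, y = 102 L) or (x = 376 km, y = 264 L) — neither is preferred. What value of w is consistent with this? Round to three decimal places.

u(721,102) = u(376,264) means w·721 + (1−w)·102 = w·376 + (1−w)·264.
Collecting terms: w·345 = (1−w)·162.
The marginal rate of substitution is 162/345, so w = 162/(345+162) = 0.320.

w = 0.320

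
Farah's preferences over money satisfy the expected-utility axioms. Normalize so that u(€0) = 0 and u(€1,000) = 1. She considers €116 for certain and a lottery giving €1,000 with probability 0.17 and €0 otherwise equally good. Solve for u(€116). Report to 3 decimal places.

0.170

By the standard-gamble method, u(€116) is just the indifference probability on the best outcome: 0.17.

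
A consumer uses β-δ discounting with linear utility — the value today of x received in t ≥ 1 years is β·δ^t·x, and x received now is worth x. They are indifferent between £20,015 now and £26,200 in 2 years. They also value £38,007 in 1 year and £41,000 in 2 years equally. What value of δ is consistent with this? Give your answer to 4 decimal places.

δ ≈ 0.9270

The second indifference involves only future payoffs, so β cancels: β·δ^1·38007 = β·δ^2·41000, giving δ = 38007/41000 = 0.92700.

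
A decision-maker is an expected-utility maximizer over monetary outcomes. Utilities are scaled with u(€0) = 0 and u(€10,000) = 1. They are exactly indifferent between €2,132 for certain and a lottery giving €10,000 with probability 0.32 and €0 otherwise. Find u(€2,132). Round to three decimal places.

0.320

By the standard-gamble method, u(€2,132) is just the indifference probability on the best outcome: 0.32.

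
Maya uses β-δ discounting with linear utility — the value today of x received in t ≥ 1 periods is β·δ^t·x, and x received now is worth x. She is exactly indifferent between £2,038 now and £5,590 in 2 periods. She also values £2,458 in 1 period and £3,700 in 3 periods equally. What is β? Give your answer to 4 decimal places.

From the later pair, β·δ^1·2458 = β·δ^3·3700; dividing through, δ^2 = 2458/3700 = 0.66432, so δ = 0.81506.
Substituting δ into 2038 = β·δ^2·5590: β = 2038/(3713.573) ≈ 0.5488.

β ≈ 0.5488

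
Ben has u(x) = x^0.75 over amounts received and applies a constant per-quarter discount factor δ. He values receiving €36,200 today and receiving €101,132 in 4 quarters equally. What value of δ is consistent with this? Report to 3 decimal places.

δ ≈ 0.825

Indifference means u(36200) = δ^4 · u(101132), so δ^4 = u(36200)/u(101132).
With u(x) = x^0.75: δ^4 = 36200^0.75/101132^0.75 = (36200/101132)^0.75 = 0.46277.
Taking the 4th root: δ = 0.46277^(1/4) ≈ 0.825.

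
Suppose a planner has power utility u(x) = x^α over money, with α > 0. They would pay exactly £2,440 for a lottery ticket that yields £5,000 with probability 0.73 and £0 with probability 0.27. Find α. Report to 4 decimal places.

The lottery's expected utility is 0.73·u(5000) + 0.27·u(0) = 0.73·5000^α (since u(0) = 0 for α > 0).
Indifference: 2440^α = 0.73·5000^α, so (2440/5000)^α = 0.73.
α = ln(0.73) / ln(2440/5000) = -0.3147107/-0.7174399 ≈ 0.4387.

α ≈ 0.4387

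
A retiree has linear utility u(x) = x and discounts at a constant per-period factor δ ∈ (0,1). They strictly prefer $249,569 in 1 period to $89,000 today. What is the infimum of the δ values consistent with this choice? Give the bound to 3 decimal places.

Under u(x) = x this choice says 89000 < δ·249569.
So δ > 89000/249569 = 0.35661.

δ > 0.357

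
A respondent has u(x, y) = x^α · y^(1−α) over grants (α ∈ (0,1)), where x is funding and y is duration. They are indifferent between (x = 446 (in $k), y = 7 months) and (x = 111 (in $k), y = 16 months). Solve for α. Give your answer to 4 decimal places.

α ≈ 0.3728

Indifference: 446^α · 7^(1−α) = 111^α · 16^(1−α).
Taking logs: α·ln 446 + (1−α)·ln 7 = α·ln 111 + (1−α)·ln 16, i.e. α·1.3907888 = (1−α)·0.8266786.
Thus α·(2.2174674) = 0.8266786, so α = 0.8266786/2.2174674 ≈ 0.3728.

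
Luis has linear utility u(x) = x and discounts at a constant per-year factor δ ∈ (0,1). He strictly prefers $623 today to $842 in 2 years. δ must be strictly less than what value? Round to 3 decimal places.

Under u(x) = x this choice says 623 > δ^2·842.
So δ^2 < 623/842 = 0.73990; taking the square root of both positive sides preserves the inequality.
δ < (623/842)^(1/2) ≈ 0.860.

δ < 0.860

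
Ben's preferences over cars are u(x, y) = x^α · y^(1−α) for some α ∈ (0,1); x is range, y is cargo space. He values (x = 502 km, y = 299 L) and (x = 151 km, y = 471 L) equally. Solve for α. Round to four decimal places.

The Cobb–Douglas utilities coincide, so 502^α·299^(1−α) = 151^α·471^(1−α).
Rearrange to (502/151)^α = (471/299)^(1−α) and take logs: α·1.2013203 = (1−α)·0.4544145.
So α/(1−α) = (0.4544145)/(1.2013203) = 0.3782626, and α = 0.3782626/1.3782626 ≈ 0.2744.

α ≈ 0.2744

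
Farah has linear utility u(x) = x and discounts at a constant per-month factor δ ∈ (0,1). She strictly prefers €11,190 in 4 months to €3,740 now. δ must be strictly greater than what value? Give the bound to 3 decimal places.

δ > 0.760

Under u(x) = x this choice says 3740 < δ^4·11190.
So δ^4 > 3740/11190 = 0.33423; taking the 4th root of both positive sides preserves the inequality.
δ > (3740/11190)^(1/4) ≈ 0.760.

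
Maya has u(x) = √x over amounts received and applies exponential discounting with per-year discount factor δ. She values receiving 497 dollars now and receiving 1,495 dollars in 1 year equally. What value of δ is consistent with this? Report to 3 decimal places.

Equating discounted utilities: u(497) = δ·u(1495) ⇒ δ = u(497)/u(1495).
With u(x) = √x: δ = √497/√1495 = √(497/1495) = 0.57658.

δ ≈ 0.577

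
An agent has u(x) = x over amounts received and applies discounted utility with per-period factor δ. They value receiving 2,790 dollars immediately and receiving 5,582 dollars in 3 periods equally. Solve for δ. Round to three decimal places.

Indifference means u(2790) = δ^3 · u(5582), so δ^3 = u(2790)/u(5582).
With u(x) = x: δ^3 = 2790/5582 = 0.49982.
So δ = 0.49982^(1/3) ≈ 0.794.

δ ≈ 0.794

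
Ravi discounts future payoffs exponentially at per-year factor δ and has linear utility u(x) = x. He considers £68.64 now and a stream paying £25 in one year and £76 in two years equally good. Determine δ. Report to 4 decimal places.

δ ≈ 0.8000

The stream is worth 25δ + 76δ² today, so 25δ + 76δ² = 68.64.
So 76δ² + 25δ − 68.64 = 0.
The positive root is δ = [−25 + √(25² + 4·76·68.64)] / (2·76) = (−25 + 146.600)/152 ≈ 0.8000.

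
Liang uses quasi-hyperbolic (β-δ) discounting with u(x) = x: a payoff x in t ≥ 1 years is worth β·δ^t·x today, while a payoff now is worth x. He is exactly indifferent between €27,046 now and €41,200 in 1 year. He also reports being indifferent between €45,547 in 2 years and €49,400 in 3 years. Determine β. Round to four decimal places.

β ≈ 0.7120

Both payoffs in the second observation are in the future, so β drops out: δ^2·45547 = δ^3·49400 ⇒ δ = 45547/49400 = 0.92200.
The first indifference: 27046 = β·δ·41200, so β = 27046/(δ·41200) = 27046/(0.92200·41200) ≈ 0.7120.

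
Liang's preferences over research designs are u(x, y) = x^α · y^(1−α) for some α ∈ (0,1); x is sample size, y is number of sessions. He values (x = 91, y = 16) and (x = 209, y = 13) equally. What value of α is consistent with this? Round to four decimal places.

Set the two utilities equal: 91^α·16^(1−α) = 209^α·13^(1−α).
Rearrange to (91/209)^α = (13/16)^(1−α) and take logs: α·-0.8314747 = (1−α)·-0.2076394.
With A = -0.8314747 and B = -0.2076394: α·A = (1−α)·B, so α = B/(A+B) = -0.2076394/-1.0391141 ≈ 0.1998.

α ≈ 0.1998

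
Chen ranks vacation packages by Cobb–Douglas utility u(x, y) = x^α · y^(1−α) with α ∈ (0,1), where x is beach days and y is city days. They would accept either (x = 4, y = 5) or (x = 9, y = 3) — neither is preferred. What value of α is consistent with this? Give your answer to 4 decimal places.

The Cobb–Douglas utilities coincide, so 4^α·5^(1−α) = 9^α·3^(1−α).
Rearrange to (4/9)^α = (3/5)^(1−α) and take logs: α·-0.8109302 = (1−α)·-0.5108256.
So α/(1−α) = (-0.5108256)/(-0.8109302) = 0.6299255, and α = 0.6299255/1.6299255 ≈ 0.3865.

α ≈ 0.3865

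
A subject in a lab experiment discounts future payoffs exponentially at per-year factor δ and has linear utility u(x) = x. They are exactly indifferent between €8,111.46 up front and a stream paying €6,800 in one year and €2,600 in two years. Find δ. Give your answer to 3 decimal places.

δ ≈ 0.890

The stream is worth 6800δ + 2600δ² today, so 6800δ + 2600δ² = 8111.46.
So 2600δ² + 6800δ − 8111.46 = 0.
The positive root is δ = [−6800 + √(6800² + 4·2600·8111.46)] / (2·2600) = (−6800 + 11428.000)/5200 ≈ 0.890.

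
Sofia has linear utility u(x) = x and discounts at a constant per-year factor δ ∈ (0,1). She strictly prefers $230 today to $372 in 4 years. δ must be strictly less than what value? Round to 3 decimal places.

δ < 0.887

The preference means 230 > δ^4·372.
Hence δ^4 < 230/372 = 0.61828, and x ↦ x^(1/4) is increasing on (0,∞).
δ < (230/372)^(1/4) ≈ 0.887.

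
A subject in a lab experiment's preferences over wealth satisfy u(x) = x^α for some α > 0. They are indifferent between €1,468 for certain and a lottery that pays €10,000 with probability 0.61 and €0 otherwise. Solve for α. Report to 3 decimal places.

Since u(0) = 0, the lottery's EU is 0.61·10000^α.
Equating: 1468^α = 0.61·10000^α, i.e. 0.1468^α = 0.61.
Take logs: α = ln 0.61 / ln(1468/10000) ≈ 0.25762.

α ≈ 0.258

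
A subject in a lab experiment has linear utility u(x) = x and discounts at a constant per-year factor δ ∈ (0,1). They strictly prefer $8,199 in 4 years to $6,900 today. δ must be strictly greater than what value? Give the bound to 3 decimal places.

δ > 0.958

Under u(x) = x this choice says 6900 < δ^4·8199.
Hence δ^4 > 6900/8199 = 0.84157, and x ↦ x^(1/4) is increasing on (0,∞).
δ > 0.84157^(1/4) = 0.958.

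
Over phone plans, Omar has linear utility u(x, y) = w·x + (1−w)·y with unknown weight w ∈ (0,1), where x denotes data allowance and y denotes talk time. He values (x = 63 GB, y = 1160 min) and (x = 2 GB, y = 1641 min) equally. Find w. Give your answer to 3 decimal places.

w = 0.887

Equating utilities: w·63 + (1−w)·1160 = w·2 + (1−w)·1641.
Rearranging, 61·w − 481·(1−w) = 0.
Hence w = 481/(61+481) = 481/542 = 0.887.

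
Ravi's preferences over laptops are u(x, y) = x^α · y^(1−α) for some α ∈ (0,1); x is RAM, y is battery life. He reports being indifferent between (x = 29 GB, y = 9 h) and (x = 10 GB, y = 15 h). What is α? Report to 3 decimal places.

α ≈ 0.324

Indifference: 29^α · 9^(1−α) = 10^α · 15^(1−α).
(29/10)^α = (15/9)^(1−α); take logs: α·ln(29/10) = (1−α)·ln(15/9), i.e. α·1.064711 = (1−α)·0.510826.
With A = 1.064711 and B = 0.510826: α·A = (1−α)·B, so α = B/(A+B) = 0.510826/1.575537 ≈ 0.324.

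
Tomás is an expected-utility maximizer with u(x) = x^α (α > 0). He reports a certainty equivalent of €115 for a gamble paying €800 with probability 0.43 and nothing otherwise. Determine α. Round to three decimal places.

α ≈ 0.435

Since u(0) = 0, the lottery's EU is 0.43·800^α.
Setting u(115) equal to that: 115^α = 0.43·800^α ⇒ (115/800)^α = 0.43.
Take logs: α = ln 0.43 / ln(115/800) ≈ 0.43511.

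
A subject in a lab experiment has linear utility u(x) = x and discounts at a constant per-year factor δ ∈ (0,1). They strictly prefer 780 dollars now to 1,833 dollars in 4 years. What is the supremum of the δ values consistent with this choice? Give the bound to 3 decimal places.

The preference means 780 > δ^4·1833.
Hence δ^4 < 780/1833 = 0.42553, and x ↦ x^(1/4) is increasing on (0,∞).
δ < 0.42553^(1/4) = 0.808.

δ < 0.808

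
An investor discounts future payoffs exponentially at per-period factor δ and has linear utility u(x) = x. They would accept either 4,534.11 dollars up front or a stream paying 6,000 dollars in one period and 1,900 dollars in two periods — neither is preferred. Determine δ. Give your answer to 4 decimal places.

δ ≈ 0.6300

The stream is worth 6000δ + 1900δ² today, so 6000δ + 1900δ² = 4534.11.
That is, 1900δ² + 6000δ − 4534.11 = 0, a quadratic in δ.
The positive root is δ = [−6000 + √(6000² + 4·1900·4534.11)] / (2·1900) = (−6000 + 8394.000)/3800 ≈ 0.6300.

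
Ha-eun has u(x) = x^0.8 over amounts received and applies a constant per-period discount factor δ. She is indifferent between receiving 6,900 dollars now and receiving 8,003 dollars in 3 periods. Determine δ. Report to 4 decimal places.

δ ≈ 0.9612

The payoff in 3 periods is discounted by δ^3, so u(6900) = δ^3·u(8003) and δ^3 = u(6900)/u(8003).
Since u(x) = x^0.8, δ^3 = (6900/8003)^0.8 = 0.86218^0.8 = 0.88813.
So δ = 0.88813^(1/3) ≈ 0.9612.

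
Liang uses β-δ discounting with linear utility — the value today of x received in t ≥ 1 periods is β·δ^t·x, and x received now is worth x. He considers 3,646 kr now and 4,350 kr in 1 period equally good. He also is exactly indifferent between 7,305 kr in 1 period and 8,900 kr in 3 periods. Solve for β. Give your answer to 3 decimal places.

β ≈ 0.925

From the later pair, β·δ^1·7305 = β·δ^3·8900; dividing through, δ^2 = 7305/8900 = 0.82079, so δ = 0.90597.
Now use the now-vs-future pair: 3646 = β·δ·4350 gives β = 3646/(0.90597·4350) ≈ 0.925.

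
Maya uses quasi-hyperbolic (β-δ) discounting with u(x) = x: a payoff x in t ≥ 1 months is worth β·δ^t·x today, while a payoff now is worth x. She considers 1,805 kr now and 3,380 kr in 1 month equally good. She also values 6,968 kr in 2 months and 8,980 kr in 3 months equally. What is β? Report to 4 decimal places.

β ≈ 0.6882

The second indifference involves only future payoffs, so β cancels: β·δ^2·6968 = β·δ^3·8980, giving δ = 6968/8980 = 0.77595.
Substituting δ into 1805 = β·δ·3380: β = 1805/(2622.699) ≈ 0.6882.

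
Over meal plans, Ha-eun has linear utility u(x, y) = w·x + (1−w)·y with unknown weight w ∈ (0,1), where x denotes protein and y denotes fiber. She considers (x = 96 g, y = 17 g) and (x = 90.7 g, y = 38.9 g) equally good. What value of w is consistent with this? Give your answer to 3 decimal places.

u(96,17) = u(90.7,38.9) means w·96 + (1−w)·17 = w·90.7 + (1−w)·38.9.
w·(96−90.7) = (1−w)·(38.9−17), i.e. w·5.3 = (1−w)·21.9.
Hence w = 21.9/(5.3+21.9) = 21.9/27.2 = 0.805.

w = 0.805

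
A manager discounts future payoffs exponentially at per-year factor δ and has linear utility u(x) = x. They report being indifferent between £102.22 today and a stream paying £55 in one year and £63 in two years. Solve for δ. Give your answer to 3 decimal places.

δ ≈ 0.910

Present value of the stream is 55·δ + 63·δ². Indifference gives 55δ + 63δ² = 102.22.
That is, 63δ² + 55δ − 102.22 = 0, a quadratic in δ.
δ = (−55 + √(55² + 4·63·102.22)) / (2·63) = (−55 + √28784.44) / 126 ≈ 0.910.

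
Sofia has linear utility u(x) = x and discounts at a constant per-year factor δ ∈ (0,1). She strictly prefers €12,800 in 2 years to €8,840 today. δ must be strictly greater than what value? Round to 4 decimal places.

δ > 0.8310

Comparing present values: 8840 < δ^2·12800.
So δ^2 > 8840/12800 = 0.69063; taking the square root of both positive sides preserves the inequality.
δ > 0.69063^(1/2) = 0.8310.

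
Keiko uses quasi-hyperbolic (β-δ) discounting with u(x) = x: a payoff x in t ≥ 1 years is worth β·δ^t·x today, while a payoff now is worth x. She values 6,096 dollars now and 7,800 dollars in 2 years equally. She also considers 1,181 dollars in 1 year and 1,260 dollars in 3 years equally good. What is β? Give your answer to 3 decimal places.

β ≈ 0.834

The second indifference involves only future payoffs, so β cancels: β·δ^1·1181 = β·δ^3·1260, giving δ^2 = 1181/1260 = 0.93730, so δ = 0.96814.
Substituting δ into 6096 = β·δ^2·7800: β = 6096/(7310.952) ≈ 0.834.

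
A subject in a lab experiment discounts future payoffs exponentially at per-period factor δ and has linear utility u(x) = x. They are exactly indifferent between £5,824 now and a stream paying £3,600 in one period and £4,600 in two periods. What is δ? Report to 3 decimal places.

δ ≈ 0.800

Present value of the stream is 3600·δ + 4600·δ². Indifference gives 3600δ + 4600δ² = 5824.
Rearranged: 4600δ² + 3600δ − 5824 = 0.
The positive root is δ = [−3600 + √(3600² + 4·4600·5824)] / (2·4600) = (−3600 + 10960.000)/9200 ≈ 0.800.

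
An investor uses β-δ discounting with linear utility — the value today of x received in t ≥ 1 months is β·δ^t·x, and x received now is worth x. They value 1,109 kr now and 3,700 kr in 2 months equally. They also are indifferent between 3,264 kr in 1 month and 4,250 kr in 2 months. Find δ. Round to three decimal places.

δ ≈ 0.768

The second indifference involves only future payoffs, so β cancels: β·δ^1·3264 = β·δ^2·4250, giving δ = 3264/4250 = 0.76800.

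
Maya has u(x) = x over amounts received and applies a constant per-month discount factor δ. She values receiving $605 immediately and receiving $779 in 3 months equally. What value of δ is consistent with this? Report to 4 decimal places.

δ ≈ 0.9192

Indifference means u(605) = δ^3 · u(779), so δ^3 = u(605)/u(779).
With u(x) = x: δ^3 = 605/779 = 0.77664.
So δ = 0.77664^(1/3) ≈ 0.9192.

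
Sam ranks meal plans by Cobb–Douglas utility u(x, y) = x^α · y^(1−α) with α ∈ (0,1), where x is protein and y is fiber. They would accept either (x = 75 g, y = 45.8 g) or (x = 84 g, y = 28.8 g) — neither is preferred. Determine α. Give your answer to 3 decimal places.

Indifference: 75^α · 45.8^(1−α) = 84^α · 28.8^(1−α).
(75/84)^α = (28.8/45.8)^(1−α); take logs: α·ln(75/84) = (1−α)·ln(28.8/45.8), i.e. α·-0.113329 = (1−α)·-0.463909.
Thus α·(-0.577238) = -0.463909, so α = -0.463909/-0.577238 ≈ 0.804.

α ≈ 0.804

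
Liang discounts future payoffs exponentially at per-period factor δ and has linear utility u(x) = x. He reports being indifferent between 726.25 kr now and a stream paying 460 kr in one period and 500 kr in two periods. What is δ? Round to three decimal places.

δ ≈ 0.830

Equating present values: 726.25 = 460δ + 500δ².
So 500δ² + 460δ − 726.25 = 0.
δ = (−460 + √(460² + 4·500·726.25)) / (2·500) = (−460 + √1664100.00) / 1000 ≈ 0.830.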